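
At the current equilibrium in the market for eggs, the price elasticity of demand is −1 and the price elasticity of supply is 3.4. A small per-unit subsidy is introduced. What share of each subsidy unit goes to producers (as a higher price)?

Producer share = 5/22

For a small subsidy around the equilibrium, the benefit split depends on the relative slopes, which at a point are proportional to the elasticities.
Buyer share = εs/(εs + |εd|) = 3.4/(3.4 + 1) = 17/22; seller share = |εd|/(εs + |εd|) = 5/22.
So producers capture 5/22 of the subsidy.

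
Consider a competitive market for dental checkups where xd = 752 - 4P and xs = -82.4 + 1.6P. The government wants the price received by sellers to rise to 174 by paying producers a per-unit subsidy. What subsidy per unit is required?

Required subsidy s = 35 per unit

At a seller price of 174, quantity supplied is -82.4 + 1.6·174 = 196.
Buyers absorb 196 only when they pay Pb with 752 − 4·Pb = 196, i.e. Pb = 139.
s = Ps − Pb = 174 − 139 = 35.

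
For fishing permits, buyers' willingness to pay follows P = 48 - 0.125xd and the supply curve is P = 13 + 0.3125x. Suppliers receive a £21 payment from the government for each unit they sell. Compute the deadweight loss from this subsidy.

Deadweight loss = £504

Pre-subsidy: 48 - 0.125x = 13 + 0.3125x gives x* = 80 and P* = 38.
With the subsidy, sellers receive Ps = Pb + 21 for each unit, where Pb is the price buyers pay.
On the curves, Pb = 48 - 0.125x and Ps = 13 + 0.3125x; the wedge Ps − Pb = 21 gives 13 + 0.3125x − (48 - 0.125x) = 21, so x' = 128.
Then Pb = 48 − 0.125·128 = 32 and Ps = 13 + 0.3125·128 = 53.
The subsidy expands output by 128 − 80 = 48 past the efficient level; on those units the gap between marginal cost and willingness to pay runs from 0 up to 21.
DWL = ½ × 21 × 48 = 504.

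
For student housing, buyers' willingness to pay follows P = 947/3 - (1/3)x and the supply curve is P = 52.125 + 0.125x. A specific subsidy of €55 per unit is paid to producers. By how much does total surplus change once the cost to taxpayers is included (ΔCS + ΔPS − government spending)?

Pre-subsidy: 947/3 - (1/3)x = 52.125 + 0.125x gives x* = 575 and P* = 124.
With the subsidy, sellers receive Ps = Pb + 55 for each unit, where Pb is the price buyers pay.
On the curves, Pb = 947/3 - (1/3)x and Ps = 52.125 + 0.125x; the wedge Ps − Pb = 55 gives 52.125 + 0.125x − (947/3 - (1/3)x) = 55, so x' = 695.
Then Pb = 947/3 − (1/3)·695 = 84 and Ps = 52.125 + 0.125·695 = 139.
ΔCS = ½(575 + 695)(124 − 84) = 25400; ΔPS = ½(575 + 695)(139 − 124) = 9525.
Government spending = 55 × 695 = 38225.
Net change = 25400 + 9525 − 38225 = -3300. The loss equals the DWL triangle ½·55·120.

Net change in total surplus = -€3300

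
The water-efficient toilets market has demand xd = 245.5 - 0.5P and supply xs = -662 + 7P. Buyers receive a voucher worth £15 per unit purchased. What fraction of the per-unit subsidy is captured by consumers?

Consumer share = 14/15

Pre-subsidy: 245.5 - 0.5P = -662 + 7P gives P* = 121, x* = 185.
With the rebate, buyers effectively pay Pb = Ps − 15, where Ps is the price sellers receive.
Demand in terms of Ps becomes xd = 245.5 − 0.5(Ps − 15) = 253 - 0.5Ps. Setting this equal to supply: 253 - 0.5Ps = -662 + 7Ps, so Ps = 122.
Buyers pay Pb = 122 − 15 = 107; x' = -662 + 7·122 = 192.
Buyers' price falls by P* − Pb = 121 − 107 = 14; sellers' price rises by Ps − P* = 122 − 121 = 1.
So consumers capture 14/15 = 14/15 of each unit of subsidy.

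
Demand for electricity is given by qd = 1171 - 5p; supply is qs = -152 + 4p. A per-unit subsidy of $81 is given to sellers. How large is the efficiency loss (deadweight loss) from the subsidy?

Pre-subsidy: 1171 - 5p = -152 + 4p gives p* = 147, q* = 436.
With the subsidy, sellers receive ps = pb + 81 for each unit, where pb is the price buyers pay.
Supply in terms of pb becomes qs = -152 + 4(pb + 81) = 172 + 4pb. Setting this equal to demand: 1171 - 5pb = 172 + 4pb, so pb = 111.
Sellers receive ps = 111 + 81 = 192; q' = 1171 − 5·111 = 616.
The subsidy expands output by 616 − 436 = 180 past the efficient level; on those units the gap between marginal cost and willingness to pay runs from 0 up to 81.
DWL = ½ × 81 × 180 = 7290.

Deadweight loss = $7290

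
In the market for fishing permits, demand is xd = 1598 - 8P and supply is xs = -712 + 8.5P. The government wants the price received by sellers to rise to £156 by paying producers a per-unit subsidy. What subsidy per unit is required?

Required subsidy s = £33 per unit

At a seller price of 156, quantity supplied is -712 + 8.5·156 = 614.
Buyers absorb 614 only when they pay Pb with 1598 − 8·Pb = 614, i.e. Pb = 123.
s = Ps − Pb = 156 − 123 = 33.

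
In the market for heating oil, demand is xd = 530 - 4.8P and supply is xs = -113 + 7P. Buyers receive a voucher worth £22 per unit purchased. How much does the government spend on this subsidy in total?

Government cost = 429748/59

Pre-subsidy: 530 - 4.8P = -113 + 7P gives P* = 3215/59, x* = 15838/59.
With the rebate, buyers effectively pay Pb = Ps − 22, where Ps is the price sellers receive.
Demand in terms of Ps becomes xd = 530 − 4.8(Ps − 22) = 635.6 - 4.8Ps. Setting this equal to supply: 635.6 - 4.8Ps = -113 + 7Ps, so Ps = 3743/59.
Buyers pay Pb = 3743/59 − 22 = 2445/59; x' = -113 + 7·(3743/59) = 19534/59.
Government outlay = subsidy × quantity = 22 × 19534/59 = 429748/59.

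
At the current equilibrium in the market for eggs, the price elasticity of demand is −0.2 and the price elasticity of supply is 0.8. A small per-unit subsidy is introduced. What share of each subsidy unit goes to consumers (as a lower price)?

For a small subsidy around the equilibrium, the benefit split depends on the relative slopes, which at a point are proportional to the elasticities.
Buyer share = εs/(εs + |εd|) = 0.8/(0.8 + 0.2) = 0.8; seller share = |εd|/(εs + |εd|) = 0.2.

Consumer share = 0.8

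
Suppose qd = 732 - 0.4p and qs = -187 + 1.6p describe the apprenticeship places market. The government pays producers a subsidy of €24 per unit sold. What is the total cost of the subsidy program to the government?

Pre-subsidy: 732 - 0.4p = -187 + 1.6p gives p* = 459.5, q* = 548.2.
With the subsidy, sellers receive ps = pb + 24 for each unit, where pb is the price buyers pay.
Supply in terms of pb becomes qs = -187 + 1.6(pb + 24) = -148.6 + 1.6pb. Setting this equal to demand: 732 - 0.4pb = -148.6 + 1.6pb, so pb = 440.3.
Sellers receive ps = 440.3 + 24 = 464.3; q' = 732 − 0.4·440.3 = 555.88.
Government outlay = subsidy × quantity = 24 × 555.88 = 13341.12.

Government cost = €13341.12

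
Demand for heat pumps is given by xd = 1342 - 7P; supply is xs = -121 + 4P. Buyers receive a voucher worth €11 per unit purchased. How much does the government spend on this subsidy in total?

Pre-subsidy: 1342 - 7P = -121 + 4P gives P* = 133, x* = 411.
With the rebate, buyers effectively pay Pb = Ps − 11, where Ps is the price sellers receive.
Demand in terms of Ps becomes xd = 1342 − 7(Ps − 11) = 1419 - 7Ps. Setting this equal to supply: 1419 - 7Ps = -121 + 4Ps, so Ps = 140.
Buyers pay Pb = 140 − 11 = 129; x' = -121 + 4·140 = 439.
Government outlay = subsidy × quantity = 11 × 439 = 4829.

Government cost = €4829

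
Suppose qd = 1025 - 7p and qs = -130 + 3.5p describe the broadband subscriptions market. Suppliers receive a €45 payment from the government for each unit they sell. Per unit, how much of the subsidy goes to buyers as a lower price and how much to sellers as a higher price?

Buyers gain €15 per unit; sellers gain €30 per unit

Pre-subsidy: 1025 - 7p = -130 + 3.5p gives p* = 110, q* = 255.
With the subsidy, sellers receive ps = pb + 45 for each unit, where pb is the price buyers pay.
Supply in terms of pb becomes qs = -130 + 3.5(pb + 45) = 27.5 + 3.5pb. Setting this equal to demand: 1025 - 7pb = 27.5 + 3.5pb, so pb = 95.
Sellers receive ps = 95 + 45 = 140; q' = 1025 − 7·95 = 360.
Buyers' price falls by p* − pb = 110 − 95 = 15; sellers' price rises by ps − p* = 140 − 110 = 30.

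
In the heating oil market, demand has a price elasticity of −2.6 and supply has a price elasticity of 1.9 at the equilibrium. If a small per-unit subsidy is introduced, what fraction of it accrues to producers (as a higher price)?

For a small subsidy around the equilibrium, the benefit split depends on the relative slopes, which at a point are proportional to the elasticities.
Buyer share = εs/(εs + |εd|) = 1.9/(1.9 + 2.6) = 19/45; seller share = |εd|/(εs + |εd|) = 26/45.
So producers capture 26/45 of the subsidy.

Producer share = 26/45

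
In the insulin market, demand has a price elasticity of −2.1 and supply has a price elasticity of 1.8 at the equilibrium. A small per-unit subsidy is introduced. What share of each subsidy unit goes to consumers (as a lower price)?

For a small subsidy around the equilibrium, the benefit split depends on the relative slopes, which at a point are proportional to the elasticities.
Buyer share = εs/(εs + |εd|) = 1.8/(1.8 + 2.1) = 6/13; seller share = |εd|/(εs + |εd|) = 7/13.

Consumer share = 6/13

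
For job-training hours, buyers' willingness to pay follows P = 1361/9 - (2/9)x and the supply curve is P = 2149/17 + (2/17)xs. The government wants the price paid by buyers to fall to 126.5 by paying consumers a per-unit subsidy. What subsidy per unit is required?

Required subsidy s = 13 per unit

At a buyer price of 126.5, quantity demanded is 680.5 − 4.5·126.5 = 111.25.
Sellers supply 111.25 only when they receive Ps = 2149/17 + (2/17)·111.25 = 139.5.
s = Ps − Pb = 139.5 − 126.5 = 13.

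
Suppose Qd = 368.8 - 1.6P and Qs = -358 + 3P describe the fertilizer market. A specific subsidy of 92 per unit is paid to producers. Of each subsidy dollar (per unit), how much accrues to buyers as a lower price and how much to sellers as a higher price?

Pre-subsidy: 368.8 - 1.6P = -358 + 3P gives P* = 158, Q* = 116.
With the subsidy, sellers receive Ps = Pb + 92 for each unit, where Pb is the price buyers pay.
Supply in terms of Pb becomes Qs = -358 + 3(Pb + 92) = -82 + 3Pb. Setting this equal to demand: 368.8 - 1.6Pb = -82 + 3Pb, so Pb = 98.
Sellers receive Ps = 98 + 92 = 190; Q' = 368.8 − 1.6·98 = 212.
Buyers' price falls by P* − Pb = 158 − 98 = 60; sellers' price rises by Ps − P* = 190 − 158 = 32.

Buyers gain 60 per unit; sellers gain 32 per unit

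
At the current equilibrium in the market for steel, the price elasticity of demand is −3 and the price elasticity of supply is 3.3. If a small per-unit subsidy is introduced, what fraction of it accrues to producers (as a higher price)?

For a small subsidy around the equilibrium, the benefit split depends on the relative slopes, which at a point are proportional to the elasticities.
Buyer share = εs/(εs + |εd|) = 3.3/(3.3 + 3) = 11/21; seller share = |εd|/(εs + |εd|) = 10/21.
So producers capture 10/21 of the subsidy.

Producer share = 10/21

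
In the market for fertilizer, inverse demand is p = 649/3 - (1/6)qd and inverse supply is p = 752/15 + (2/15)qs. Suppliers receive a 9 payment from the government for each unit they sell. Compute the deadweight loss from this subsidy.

Pre-subsidy: 649/3 - (1/6)q = 752/15 + (2/15)q gives q* = 554 and p* = 124.
With the subsidy, sellers receive ps = pb + 9 for each unit, where pb is the price buyers pay.
On the curves, pb = 649/3 - (1/6)q and ps = 752/15 + (2/15)q; the wedge ps − pb = 9 gives 752/15 + (2/15)q − (649/3 - (1/6)q) = 9, so q' = 584.
Then pb = 649/3 − (1/6)·584 = 119 and ps = 752/15 + (2/15)·584 = 128.
The subsidy expands output by 584 − 554 = 30 past the efficient level; on those units the gap between marginal cost and willingness to pay runs from 0 up to 9.
DWL = ½ × 9 × 30 = 135.

Deadweight loss = 135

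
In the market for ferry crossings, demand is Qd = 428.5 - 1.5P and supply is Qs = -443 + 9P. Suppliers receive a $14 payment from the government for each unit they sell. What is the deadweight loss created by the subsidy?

Pre-subsidy: 428.5 - 1.5P = -443 + 9P gives P* = 83, Q* = 304.
With the subsidy, sellers receive Ps = Pb + 14 for each unit, where Pb is the price buyers pay.
Supply in terms of Pb becomes Qs = -443 + 9(Pb + 14) = -317 + 9Pb. Setting this equal to demand: 428.5 - 1.5Pb = -317 + 9Pb, so Pb = 71.
Sellers receive Ps = 71 + 14 = 85; Q' = 428.5 − 1.5·71 = 322.
The subsidy expands output by 322 − 304 = 18 past the efficient level; on those units the gap between marginal cost and willingness to pay runs from 0 up to 14.
DWL = ½ × 14 × 18 = 126.

Deadweight loss = $126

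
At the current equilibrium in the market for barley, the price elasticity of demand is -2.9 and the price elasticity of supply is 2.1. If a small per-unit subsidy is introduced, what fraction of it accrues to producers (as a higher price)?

Producer share = 0.58

For a small subsidy around the equilibrium, the benefit split depends on the relative slopes, which at a point are proportional to the elasticities.
Buyer share = εs/(εs + |εd|) = 2.1/(2.1 + 2.9) = 0.42; seller share = |εd|/(εs + |εd|) = 0.58.
So producers capture 0.58 of the subsidy.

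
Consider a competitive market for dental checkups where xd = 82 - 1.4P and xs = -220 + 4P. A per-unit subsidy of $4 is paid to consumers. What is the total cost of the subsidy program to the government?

Government cost = 848/27

Pre-subsidy: 82 - 1.4P = -220 + 4P gives P* = 1510/27, x* = 100/27.
With the rebate, buyers effectively pay Pb = Ps − 4, where Ps is the price sellers receive.
Demand in terms of Ps becomes xd = 82 − 1.4(Ps − 4) = 87.6 - 1.4Ps. Setting this equal to supply: 87.6 - 1.4Ps = -220 + 4Ps, so Ps = 1538/27.
Buyers pay Pb = 1538/27 − 4 = 1430/27; x' = -220 + 4·(1538/27) = 212/27.
Government outlay = subsidy × quantity = 4 × 212/27 = 848/27.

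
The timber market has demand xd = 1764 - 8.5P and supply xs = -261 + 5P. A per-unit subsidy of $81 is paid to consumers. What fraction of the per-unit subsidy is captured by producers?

Pre-subsidy: 1764 - 8.5P = -261 + 5P gives P* = 150, x* = 489.
With the rebate, buyers effectively pay Pb = Ps − 81, where Ps is the price sellers receive.
Demand in terms of Ps becomes xd = 1764 − 8.5(Ps − 81) = 2452.5 - 8.5Ps. Setting this equal to supply: 2452.5 - 8.5Ps = -261 + 5Ps, so Ps = 201.
Buyers pay Pb = 201 − 81 = 120; x' = -261 + 5·201 = 744.
Buyers' price falls by P* − Pb = 150 − 120 = 30; sellers' price rises by Ps − P* = 201 − 150 = 51.
So producers capture 51/81 = 17/27 of each unit of subsidy.

Producer share = 17/27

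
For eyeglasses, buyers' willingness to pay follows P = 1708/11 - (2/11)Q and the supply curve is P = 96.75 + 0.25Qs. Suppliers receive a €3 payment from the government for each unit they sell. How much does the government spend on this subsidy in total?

Government cost = 8121/19

Pre-subsidy: 1708/11 - (2/11)Q = 96.75 + 0.25Q gives Q* = 2575/19 and P* = 2482/19.
With the subsidy, sellers receive Ps = Pb + 3 for each unit, where Pb is the price buyers pay.
On the curves, Pb = 1708/11 - (2/11)Q and Ps = 96.75 + 0.25Q; the wedge Ps − Pb = 3 gives 96.75 + 0.25Q − (1708/11 - (2/11)Q) = 3, so Q' = 2707/19.
Then Pb = 1708/11 − (2/11)·(2707/19) = 2458/19 and Ps = 96.75 + 0.25·(2707/19) = 2515/19.
Government outlay = subsidy × quantity = 3 × 2707/19 = 8121/19.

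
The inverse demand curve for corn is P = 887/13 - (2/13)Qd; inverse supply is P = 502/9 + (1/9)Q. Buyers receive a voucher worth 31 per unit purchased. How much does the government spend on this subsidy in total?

Government cost = 5084

Pre-subsidy: 887/13 - (2/13)Q = 502/9 + (1/9)Q gives Q* = 47 and P* = 61.
With the rebate, buyers effectively pay Pb = Ps − 31, where Ps is the price sellers receive.
On the curves, Pb = 887/13 - (2/13)Q and Ps = 502/9 + (1/9)Q; the wedge Ps − Pb = 31 gives 502/9 + (1/9)Q − (887/13 - (2/13)Q) = 31, so Q' = 164.
Then Pb = 887/13 − (2/13)·164 = 43 and Ps = 502/9 + (1/9)·164 = 74.
Government outlay = subsidy × quantity = 31 × 164 = 5084.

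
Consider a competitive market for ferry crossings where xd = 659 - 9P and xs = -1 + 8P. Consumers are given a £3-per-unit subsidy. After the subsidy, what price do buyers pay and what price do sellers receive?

Pre-subsidy: 659 - 9P = -1 + 8P gives P* = 660/17, x* = 5263/17.
With the rebate, buyers effectively pay Pb = Ps − 3, where Ps is the price sellers receive.
Demand in terms of Ps becomes xd = 659 − 9(Ps − 3) = 686 - 9Ps. Setting this equal to supply: 686 - 9Ps = -1 + 8Ps, so Ps = 687/17.
Buyers pay Pb = 687/17 − 3 = 636/17; x' = -1 + 8·(687/17) = 5479/17.

Buyers pay 636/17; sellers receive 687/17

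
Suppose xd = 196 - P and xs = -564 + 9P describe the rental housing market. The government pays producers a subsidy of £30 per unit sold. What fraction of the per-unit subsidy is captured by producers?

Pre-subsidy: 196 - P = -564 + 9P gives P* = 76, x* = 120.
With the subsidy, sellers receive Ps = Pb + 30 for each unit, where Pb is the price buyers pay.
Supply in terms of Pb becomes xs = -564 + 9(Pb + 30) = -294 + 9Pb. Setting this equal to demand: 196 - Pb = -294 + 9Pb, so Pb = 49.
Sellers receive Ps = 49 + 30 = 79; x' = 196 − 1·49 = 147.
Buyers' price falls by P* − Pb = 76 − 49 = 27; sellers' price rises by Ps − P* = 79 − 76 = 3.
So producers capture 3/30 = 0.1 of each unit of subsidy.

Producer share = 0.1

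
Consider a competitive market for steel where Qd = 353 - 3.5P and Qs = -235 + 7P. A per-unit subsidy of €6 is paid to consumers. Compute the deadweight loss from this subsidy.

Pre-subsidy: 353 - 3.5P = -235 + 7P gives P* = 56, Q* = 157.
With the rebate, buyers effectively pay Pb = Ps − 6, where Ps is the price sellers receive.
Demand in terms of Ps becomes Qd = 353 − 3.5(Ps − 6) = 374 - 3.5Ps. Setting this equal to supply: 374 - 3.5Ps = -235 + 7Ps, so Ps = 58.
Buyers pay Pb = 58 − 6 = 52; Q' = -235 + 7·58 = 171.
The subsidy expands output by 171 − 157 = 14 past the efficient level; on those units the gap between marginal cost and willingness to pay runs from 0 up to 6.
DWL = ½ × 6 × 14 = 42.

Deadweight loss = €42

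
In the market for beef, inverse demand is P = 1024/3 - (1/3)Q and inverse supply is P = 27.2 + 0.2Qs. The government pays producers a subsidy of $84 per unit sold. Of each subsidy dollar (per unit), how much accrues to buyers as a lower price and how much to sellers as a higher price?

Pre-subsidy: 1024/3 - (1/3)Q = 27.2 + 0.2Q gives Q* = 589 and P* = 145.
With the subsidy, sellers receive Ps = Pb + 84 for each unit, where Pb is the price buyers pay.
On the curves, Pb = 1024/3 - (1/3)Q and Ps = 27.2 + 0.2Q; the wedge Ps − Pb = 84 gives 27.2 + 0.2Q − (1024/3 - (1/3)Q) = 84, so Q' = 746.5.
Then Pb = 1024/3 − (1/3)·746.5 = 92.5 and Ps = 27.2 + 0.2·746.5 = 176.5.
Buyers' price falls by P* − Pb = 145 − 92.5 = 52.5; sellers' price rises by Ps − P* = 176.5 − 145 = 31.5.

Buyers gain $52.5 per unit; sellers gain $31.5 per unit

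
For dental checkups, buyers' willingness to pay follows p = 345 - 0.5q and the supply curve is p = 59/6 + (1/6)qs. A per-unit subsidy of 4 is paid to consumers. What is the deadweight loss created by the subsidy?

Pre-subsidy: 345 - 0.5q = 59/6 + (1/6)q gives q* = 502.75 and p* = 93.625.
With the rebate, buyers effectively pay pb = ps − 4, where ps is the price sellers receive.
On the curves, pb = 345 - 0.5q and ps = 59/6 + (1/6)q; the wedge ps − pb = 4 gives 59/6 + (1/6)q − (345 - 0.5q) = 4, so q' = 508.75.
Then pb = 345 − 0.5·508.75 = 90.625 and ps = 59/6 + (1/6)·508.75 = 94.625.
The subsidy expands output by 508.75 − 502.75 = 6 past the efficient level; on those units the gap between marginal cost and willingness to pay runs from 0 up to 4.
DWL = ½ × 4 × 6 = 12.

Deadweight loss = 12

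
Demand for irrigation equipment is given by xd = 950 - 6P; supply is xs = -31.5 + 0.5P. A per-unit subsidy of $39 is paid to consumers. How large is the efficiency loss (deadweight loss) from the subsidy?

Deadweight loss = $351

Pre-subsidy: 950 - 6P = -31.5 + 0.5P gives P* = 151, x* = 44.
With the rebate, buyers effectively pay Pb = Ps − 39, where Ps is the price sellers receive.
Demand in terms of Ps becomes xd = 950 − 6(Ps − 39) = 1184 - 6Ps. Setting this equal to supply: 1184 - 6Ps = -31.5 + 0.5Ps, so Ps = 187.
Buyers pay Pb = 187 − 39 = 148; x' = -31.5 + 0.5·187 = 62.
The subsidy expands output by 62 − 44 = 18 past the efficient level; on those units the gap between marginal cost and willingness to pay runs from 0 up to 39.
DWL = ½ × 39 × 18 = 351.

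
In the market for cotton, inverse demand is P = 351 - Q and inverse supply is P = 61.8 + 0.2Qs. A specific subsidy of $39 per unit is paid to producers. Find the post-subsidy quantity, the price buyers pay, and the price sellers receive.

Q' = 273.5; buyers pay $77.5; sellers receive $116.5

Pre-subsidy: 351 - Q = 61.8 + 0.2Q gives Q* = 241 and P* = 110.
With the subsidy, sellers receive Ps = Pb + 39 for each unit, where Pb is the price buyers pay.
On the curves, Pb = 351 - Q and Ps = 61.8 + 0.2Q; the wedge Ps − Pb = 39 gives 61.8 + 0.2Q − (351 - Q) = 39, so Q' = 273.5.
Then Pb = 351 − 1·273.5 = 77.5 and Ps = 61.8 + 0.2·273.5 = 116.5.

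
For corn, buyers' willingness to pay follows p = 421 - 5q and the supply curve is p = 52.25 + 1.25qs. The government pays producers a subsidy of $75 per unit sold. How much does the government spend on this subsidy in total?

Pre-subsidy: 421 - 5q = 52.25 + 1.25q gives q* = 59 and p* = 126.
With the subsidy, sellers receive ps = pb + 75 for each unit, where pb is the price buyers pay.
On the curves, pb = 421 - 5q and ps = 52.25 + 1.25q; the wedge ps − pb = 75 gives 52.25 + 1.25q − (421 - 5q) = 75, so q' = 71.
Then pb = 421 − 5·71 = 66 and ps = 52.25 + 1.25·71 = 141.
Government outlay = subsidy × quantity = 75 × 71 = 5325.

Government cost = $5325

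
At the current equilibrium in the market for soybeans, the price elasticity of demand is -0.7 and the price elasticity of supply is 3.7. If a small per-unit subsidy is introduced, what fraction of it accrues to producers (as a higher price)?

Producer share = 7/44

For a small subsidy around the equilibrium, the benefit split depends on the relative slopes, which at a point are proportional to the elasticities.
Buyer share = εs/(εs + |εd|) = 3.7/(3.7 + 0.7) = 37/44; seller share = |εd|/(εs + |εd|) = 7/44.
So producers capture 7/44 of the subsidy.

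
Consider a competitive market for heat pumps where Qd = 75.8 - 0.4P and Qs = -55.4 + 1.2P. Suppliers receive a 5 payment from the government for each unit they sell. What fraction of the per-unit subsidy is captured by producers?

Pre-subsidy: 75.8 - 0.4P = -55.4 + 1.2P gives P* = 82, Q* = 43.
With the subsidy, sellers receive Ps = Pb + 5 for each unit, where Pb is the price buyers pay.
Supply in terms of Pb becomes Qs = -55.4 + 1.2(Pb + 5) = -49.4 + 1.2Pb. Setting this equal to demand: 75.8 - 0.4Pb = -49.4 + 1.2Pb, so Pb = 78.25.
Sellers receive Ps = 78.25 + 5 = 83.25; Q' = 75.8 − 0.4·78.25 = 44.5.
Buyers' price falls by P* − Pb = 82 − 78.25 = 3.75; sellers' price rises by Ps − P* = 83.25 − 82 = 1.25.
So producers capture 1.25/5 = 0.25 of each unit of subsidy.

Producer share = 0.25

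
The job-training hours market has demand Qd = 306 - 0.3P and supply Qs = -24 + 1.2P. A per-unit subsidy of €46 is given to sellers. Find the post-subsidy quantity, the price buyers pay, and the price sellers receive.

Q' = 251.04; buyers pay €183.2; sellers receive €229.2

Pre-subsidy: 306 - 0.3P = -24 + 1.2P gives P* = 220, Q* = 240.
With the subsidy, sellers receive Ps = Pb + 46 for each unit, where Pb is the price buyers pay.
Supply in terms of Pb becomes Qs = -24 + 1.2(Pb + 46) = 31.2 + 1.2Pb. Setting this equal to demand: 306 - 0.3Pb = 31.2 + 1.2Pb, so Pb = 183.2.
Sellers receive Ps = 183.2 + 46 = 229.2; Q' = 306 − 0.3·183.2 = 251.04.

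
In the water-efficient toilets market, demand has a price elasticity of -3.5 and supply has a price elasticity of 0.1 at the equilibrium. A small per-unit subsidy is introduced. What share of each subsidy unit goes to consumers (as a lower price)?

Consumer share = 1/36

For a small subsidy around the equilibrium, the benefit split depends on the relative slopes, which at a point are proportional to the elasticities.
Buyer share = εs/(εs + |εd|) = 0.1/(0.1 + 3.5) = 1/36; seller share = |εd|/(εs + |εd|) = 35/36.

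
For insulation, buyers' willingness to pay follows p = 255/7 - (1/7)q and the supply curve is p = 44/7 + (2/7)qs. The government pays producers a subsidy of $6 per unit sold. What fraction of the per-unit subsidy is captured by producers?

Pre-subsidy: 255/7 - (1/7)q = 44/7 + (2/7)q gives q* = 211/3 and p* = 554/21.
With the subsidy, sellers receive ps = pb + 6 for each unit, where pb is the price buyers pay.
On the curves, pb = 255/7 - (1/7)q and ps = 44/7 + (2/7)q; the wedge ps − pb = 6 gives 44/7 + (2/7)q − (255/7 - (1/7)q) = 6, so q' = 253/3.
Then pb = 255/7 − (1/7)·(253/3) = 512/21 and ps = 44/7 + (2/7)·(253/3) = 638/21.
Buyers' price falls by p* − pb = 554/21 − 512/21 = 2; sellers' price rises by ps − p* = 638/21 − 554/21 = 4.
So producers capture 4/6 = 2/3 of each unit of subsidy.

Producer share = 2/3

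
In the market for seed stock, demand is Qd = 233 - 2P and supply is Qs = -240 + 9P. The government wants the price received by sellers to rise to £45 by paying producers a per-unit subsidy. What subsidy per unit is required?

At a seller price of 45, quantity supplied is -240 + 9·45 = 165.
Buyers absorb 165 only when they pay Pb with 233 − 2·Pb = 165, i.e. Pb = 34.
s = Ps − Pb = 45 − 34 = 11.

Required subsidy s = £11 per unit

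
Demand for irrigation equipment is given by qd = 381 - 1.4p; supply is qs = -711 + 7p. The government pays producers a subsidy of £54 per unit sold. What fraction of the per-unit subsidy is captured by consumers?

Consumer share = 5/6

Pre-subsidy: 381 - 1.4p = -711 + 7p gives p* = 130, q* = 199.
With the subsidy, sellers receive ps = pb + 54 for each unit, where pb is the price buyers pay.
Supply in terms of pb becomes qs = -711 + 7(pb + 54) = -333 + 7pb. Setting this equal to demand: 381 - 1.4pb = -333 + 7pb, so pb = 85.
Sellers receive ps = 85 + 54 = 139; q' = 381 − 1.4·85 = 262.
Buyers' price falls by p* − pb = 130 − 85 = 45; sellers' price rises by ps − p* = 139 − 130 = 9.
So consumers capture 45/54 = 5/6 of each unit of subsidy.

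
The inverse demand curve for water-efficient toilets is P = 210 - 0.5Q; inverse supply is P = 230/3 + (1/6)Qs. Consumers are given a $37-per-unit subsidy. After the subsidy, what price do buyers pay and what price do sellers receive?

Buyers pay $82.25; sellers receive $119.25

Pre-subsidy: 210 - 0.5Q = 230/3 + (1/6)Q gives Q* = 200 and P* = 110.
With the rebate, buyers effectively pay Pb = Ps − 37, where Ps is the price sellers receive.
On the curves, Pb = 210 - 0.5Q and Ps = 230/3 + (1/6)Q; the wedge Ps − Pb = 37 gives 230/3 + (1/6)Q − (210 - 0.5Q) = 37, so Q' = 255.5.
Then Pb = 210 − 0.5·255.5 = 82.25 and Ps = 230/3 + (1/6)·255.5 = 119.25.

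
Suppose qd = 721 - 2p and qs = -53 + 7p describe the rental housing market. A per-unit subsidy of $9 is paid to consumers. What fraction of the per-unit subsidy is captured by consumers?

Consumer share = 7/9

Pre-subsidy: 721 - 2p = -53 + 7p gives p* = 86, q* = 549.
With the rebate, buyers effectively pay pb = ps − 9, where ps is the price sellers receive.
Demand in terms of ps becomes qd = 721 − 2(ps − 9) = 739 - 2ps. Setting this equal to supply: 739 - 2ps = -53 + 7ps, so ps = 88.
Buyers pay pb = 88 − 9 = 79; q' = -53 + 7·88 = 563.
Buyers' price falls by p* − pb = 86 − 79 = 7; sellers' price rises by ps − p* = 88 − 86 = 2.
So consumers capture 7/9 = 7/9 of each unit of subsidy.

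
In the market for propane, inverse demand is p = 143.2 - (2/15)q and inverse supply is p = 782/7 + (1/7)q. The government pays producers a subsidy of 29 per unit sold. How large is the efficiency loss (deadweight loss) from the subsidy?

Deadweight loss = 1522.5

Pre-subsidy: 143.2 - (2/15)q = 782/7 + (1/7)q gives q* = 114 and p* = 128.
With the subsidy, sellers receive ps = pb + 29 for each unit, where pb is the price buyers pay.
On the curves, pb = 143.2 - (2/15)q and ps = 782/7 + (1/7)q; the wedge ps − pb = 29 gives 782/7 + (1/7)q − (143.2 - (2/15)q) = 29, so q' = 219.
Then pb = 143.2 − (2/15)·219 = 114 and ps = 782/7 + (1/7)·219 = 143.
The subsidy expands output by 219 − 114 = 105 past the efficient level; on those units the gap between marginal cost and willingness to pay runs from 0 up to 29.
DWL = ½ × 29 × 105 = 1522.5.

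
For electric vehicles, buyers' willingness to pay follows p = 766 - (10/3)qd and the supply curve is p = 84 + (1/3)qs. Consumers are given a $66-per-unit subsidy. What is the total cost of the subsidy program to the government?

Government cost = $13464

Pre-subsidy: 766 - (10/3)q = 84 + (1/3)q gives q* = 186 and p* = 146.
With the rebate, buyers effectively pay pb = ps − 66, where ps is the price sellers receive.
On the curves, pb = 766 - (10/3)q and ps = 84 + (1/3)q; the wedge ps − pb = 66 gives 84 + (1/3)q − (766 - (10/3)q) = 66, so q' = 204.
Then pb = 766 − (10/3)·204 = 86 and ps = 84 + (1/3)·204 = 152.
Government outlay = subsidy × quantity = 66 × 204 = 13464.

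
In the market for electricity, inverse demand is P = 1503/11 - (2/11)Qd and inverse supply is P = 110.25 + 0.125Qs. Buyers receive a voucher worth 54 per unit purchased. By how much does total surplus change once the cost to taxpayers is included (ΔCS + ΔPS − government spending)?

Net change in total surplus = -4752

Pre-subsidy: 1503/11 - (2/11)Q = 110.25 + 0.125Q gives Q* = 86 and P* = 121.
With the rebate, buyers effectively pay Pb = Ps − 54, where Ps is the price sellers receive.
On the curves, Pb = 1503/11 - (2/11)Q and Ps = 110.25 + 0.125Q; the wedge Ps − Pb = 54 gives 110.25 + 0.125Q − (1503/11 - (2/11)Q) = 54, so Q' = 262.
Then Pb = 1503/11 − (2/11)·262 = 89 and Ps = 110.25 + 0.125·262 = 143.
ΔCS = ½(86 + 262)(121 − 89) = 5568; ΔPS = ½(86 + 262)(143 − 121) = 3828.
Government spending = 54 × 262 = 14148.
Net change = 5568 + 3828 − 14148 = -4752. The loss equals the DWL triangle ½·54·176.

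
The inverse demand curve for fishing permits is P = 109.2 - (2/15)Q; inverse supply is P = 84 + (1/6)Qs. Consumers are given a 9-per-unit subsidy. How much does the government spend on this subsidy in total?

Government cost = 1026

Pre-subsidy: 109.2 - (2/15)Q = 84 + (1/6)Q gives Q* = 84 and P* = 98.
With the rebate, buyers effectively pay Pb = Ps − 9, where Ps is the price sellers receive.
On the curves, Pb = 109.2 - (2/15)Q and Ps = 84 + (1/6)Q; the wedge Ps − Pb = 9 gives 84 + (1/6)Q − (109.2 - (2/15)Q) = 9, so Q' = 114.
Then Pb = 109.2 − (2/15)·114 = 94 and Ps = 84 + (1/6)·114 = 103.
Government outlay = subsidy × quantity = 9 × 114 = 1026.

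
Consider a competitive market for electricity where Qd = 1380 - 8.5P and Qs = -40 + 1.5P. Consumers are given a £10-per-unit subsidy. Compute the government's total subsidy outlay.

Government cost = £1857.5

Pre-subsidy: 1380 - 8.5P = -40 + 1.5P gives P* = 142, Q* = 173.
With the rebate, buyers effectively pay Pb = Ps − 10, where Ps is the price sellers receive.
Demand in terms of Ps becomes Qd = 1380 − 8.5(Ps − 10) = 1465 - 8.5Ps. Setting this equal to supply: 1465 - 8.5Ps = -40 + 1.5Ps, so Ps = 150.5.
Buyers pay Pb = 150.5 − 10 = 140.5; Q' = -40 + 1.5·150.5 = 185.75.
Government outlay = subsidy × quantity = 10 × 185.75 = 1857.5.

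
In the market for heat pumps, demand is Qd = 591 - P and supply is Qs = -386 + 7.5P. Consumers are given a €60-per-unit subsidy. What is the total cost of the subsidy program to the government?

Pre-subsidy: 591 - P = -386 + 7.5P gives P* = 1954/17, Q* = 8093/17.
With the rebate, buyers effectively pay Pb = Ps − 60, where Ps is the price sellers receive.
Demand in terms of Ps becomes Qd = 591 − 1(Ps − 60) = 651 - Ps. Setting this equal to supply: 651 - Ps = -386 + 7.5Ps, so Ps = 122.
Buyers pay Pb = 122 − 60 = 62; Q' = -386 + 7.5·122 = 529.
Government outlay = subsidy × quantity = 60 × 529 = 31740.

Government cost = €31740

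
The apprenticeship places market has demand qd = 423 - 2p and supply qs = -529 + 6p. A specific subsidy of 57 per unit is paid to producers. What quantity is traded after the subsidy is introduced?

q' = 270.5

Pre-subsidy: 423 - 2p = -529 + 6p gives p* = 119, q* = 185.
With the subsidy, sellers receive ps = pb + 57 for each unit, where pb is the price buyers pay.
Supply in terms of pb becomes qs = -529 + 6(pb + 57) = -187 + 6pb. Setting this equal to demand: 423 - 2pb = -187 + 6pb, so pb = 76.25.
Sellers receive ps = 76.25 + 57 = 133.25; q' = 423 − 2·76.25 = 270.5.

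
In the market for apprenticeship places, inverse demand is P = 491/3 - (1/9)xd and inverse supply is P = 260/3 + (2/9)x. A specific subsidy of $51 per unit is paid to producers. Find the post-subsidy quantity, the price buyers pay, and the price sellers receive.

Pre-subsidy: 491/3 - (1/9)x = 260/3 + (2/9)x gives x* = 231 and P* = 138.
With the subsidy, sellers receive Ps = Pb + 51 for each unit, where Pb is the price buyers pay.
On the curves, Pb = 491/3 - (1/9)x and Ps = 260/3 + (2/9)x; the wedge Ps − Pb = 51 gives 260/3 + (2/9)x − (491/3 - (1/9)x) = 51, so x' = 384.
Then Pb = 491/3 − (1/9)·384 = 121 and Ps = 260/3 + (2/9)·384 = 172.

x' = 384; buyers pay $121; sellers receive $172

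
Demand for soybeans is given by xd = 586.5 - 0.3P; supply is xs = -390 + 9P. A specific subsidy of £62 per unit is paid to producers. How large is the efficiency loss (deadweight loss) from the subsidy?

Deadweight loss = £558

Pre-subsidy: 586.5 - 0.3P = -390 + 9P gives P* = 105, x* = 555.
With the subsidy, sellers receive Ps = Pb + 62 for each unit, where Pb is the price buyers pay.
Supply in terms of Pb becomes xs = -390 + 9(Pb + 62) = 168 + 9Pb. Setting this equal to demand: 586.5 - 0.3Pb = 168 + 9Pb, so Pb = 45.
Sellers receive Ps = 45 + 62 = 107; x' = 586.5 − 0.3·45 = 573.
The subsidy expands output by 573 − 555 = 18 past the efficient level; on those units the gap between marginal cost and willingness to pay runs from 0 up to 62.
DWL = ½ × 62 × 18 = 558.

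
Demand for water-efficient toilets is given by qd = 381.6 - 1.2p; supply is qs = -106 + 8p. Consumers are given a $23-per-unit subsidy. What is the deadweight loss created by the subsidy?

Pre-subsidy: 381.6 - 1.2p = -106 + 8p gives p* = 53, q* = 318.
With the rebate, buyers effectively pay pb = ps − 23, where ps is the price sellers receive.
Demand in terms of ps becomes qd = 381.6 − 1.2(ps − 23) = 409.2 - 1.2ps. Setting this equal to supply: 409.2 - 1.2ps = -106 + 8ps, so ps = 56.
Buyers pay pb = 56 − 23 = 33; q' = -106 + 8·56 = 342.
The subsidy expands output by 342 − 318 = 24 past the efficient level; on those units the gap between marginal cost and willingness to pay runs from 0 up to 23.
DWL = ½ × 23 × 24 = 276.

Deadweight loss = $276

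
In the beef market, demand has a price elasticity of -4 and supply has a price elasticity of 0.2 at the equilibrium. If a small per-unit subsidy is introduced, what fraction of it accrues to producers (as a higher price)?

Producer share = 20/21

For a small subsidy around the equilibrium, the benefit split depends on the relative slopes, which at a point are proportional to the elasticities.
Buyer share = εs/(εs + |εd|) = 0.2/(0.2 + 4) = 1/21; seller share = |εd|/(εs + |εd|) = 20/21.
So producers capture 20/21 of the subsidy.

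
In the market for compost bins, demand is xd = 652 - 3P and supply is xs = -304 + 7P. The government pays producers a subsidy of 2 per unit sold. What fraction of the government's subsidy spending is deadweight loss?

DWL / government spending = 21/3694

Pre-subsidy: 652 - 3P = -304 + 7P gives P* = 95.6, x* = 365.2.
With the subsidy, sellers receive Ps = Pb + 2 for each unit, where Pb is the price buyers pay.
Supply in terms of Pb becomes xs = -304 + 7(Pb + 2) = -290 + 7Pb. Setting this equal to demand: 652 - 3Pb = -290 + 7Pb, so Pb = 94.2.
Sellers receive Ps = 94.2 + 2 = 96.2; x' = 652 − 3·94.2 = 369.4.
ΔCS = ½(365.2 + 369.4)(95.6 − 94.2) = 514.22; ΔPS = ½(365.2 + 369.4)(96.2 − 95.6) = 220.38.
Government spending = 2 × 369.4 = 738.8.
DWL = ½ × 2 × (369.4 − 365.2) = 4.2; fraction = 4.2 / 738.8 = 21/3694.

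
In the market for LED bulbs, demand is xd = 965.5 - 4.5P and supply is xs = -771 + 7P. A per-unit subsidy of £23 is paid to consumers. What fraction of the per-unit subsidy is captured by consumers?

Consumer share = 14/23

Pre-subsidy: 965.5 - 4.5P = -771 + 7P gives P* = 151, x* = 286.
With the rebate, buyers effectively pay Pb = Ps − 23, where Ps is the price sellers receive.
Demand in terms of Ps becomes xd = 965.5 − 4.5(Ps − 23) = 1069 - 4.5Ps. Setting this equal to supply: 1069 - 4.5Ps = -771 + 7Ps, so Ps = 160.
Buyers pay Pb = 160 − 23 = 137; x' = -771 + 7·160 = 349.
Buyers' price falls by P* − Pb = 151 − 137 = 14; sellers' price rises by Ps − P* = 160 − 151 = 9.
So consumers capture 14/23 = 14/23 of each unit of subsidy.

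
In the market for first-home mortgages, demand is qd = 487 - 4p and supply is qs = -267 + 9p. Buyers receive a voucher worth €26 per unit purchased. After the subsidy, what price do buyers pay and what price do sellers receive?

Buyers pay €40; sellers receive €66

Pre-subsidy: 487 - 4p = -267 + 9p gives p* = 58, q* = 255.
With the rebate, buyers effectively pay pb = ps − 26, where ps is the price sellers receive.
Demand in terms of ps becomes qd = 487 − 4(ps − 26) = 591 - 4ps. Setting this equal to supply: 591 - 4ps = -267 + 9ps, so ps = 66.
Buyers pay pb = 66 − 26 = 40; q' = -267 + 9·66 = 327.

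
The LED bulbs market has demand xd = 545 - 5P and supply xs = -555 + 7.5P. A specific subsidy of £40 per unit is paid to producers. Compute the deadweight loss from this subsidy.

Deadweight loss = £2400

Pre-subsidy: 545 - 5P = -555 + 7.5P gives P* = 88, x* = 105.
With the subsidy, sellers receive Ps = Pb + 40 for each unit, where Pb is the price buyers pay.
Supply in terms of Pb becomes xs = -555 + 7.5(Pb + 40) = -255 + 7.5Pb. Setting this equal to demand: 545 - 5Pb = -255 + 7.5Pb, so Pb = 64.
Sellers receive Ps = 64 + 40 = 104; x' = 545 − 5·64 = 225.
The subsidy expands output by 225 − 105 = 120 past the efficient level; on those units the gap between marginal cost and willingness to pay runs from 0 up to 40.
DWL = ½ × 40 × 120 = 2400.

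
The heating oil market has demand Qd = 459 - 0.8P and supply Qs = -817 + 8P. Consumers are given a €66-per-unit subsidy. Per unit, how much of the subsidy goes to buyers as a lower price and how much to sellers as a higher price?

Buyers gain €60 per unit; sellers gain €6 per unit

Pre-subsidy: 459 - 0.8P = -817 + 8P gives P* = 145, Q* = 343.
With the rebate, buyers effectively pay Pb = Ps − 66, where Ps is the price sellers receive.
Demand in terms of Ps becomes Qd = 459 − 0.8(Ps − 66) = 511.8 - 0.8Ps. Setting this equal to supply: 511.8 - 0.8Ps = -817 + 8Ps, so Ps = 151.
Buyers pay Pb = 151 − 66 = 85; Q' = -817 + 8·151 = 391.
Buyers' price falls by P* − Pb = 145 − 85 = 60; sellers' price rises by Ps − P* = 151 − 145 = 6.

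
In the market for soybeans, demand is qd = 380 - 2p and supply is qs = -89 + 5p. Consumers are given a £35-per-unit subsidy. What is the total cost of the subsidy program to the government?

Pre-subsidy: 380 - 2p = -89 + 5p gives p* = 67, q* = 246.
With the rebate, buyers effectively pay pb = ps − 35, where ps is the price sellers receive.
Demand in terms of ps becomes qd = 380 − 2(ps − 35) = 450 - 2ps. Setting this equal to supply: 450 - 2ps = -89 + 5ps, so ps = 77.
Buyers pay pb = 77 − 35 = 42; q' = -89 + 5·77 = 296.
Government outlay = subsidy × quantity = 35 × 296 = 10360.

Government cost = £10360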